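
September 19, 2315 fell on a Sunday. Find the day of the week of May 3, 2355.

Day-of-year of September 19, 2315: 262.
Day-of-year of May 3, 2355: 123.
2315 has 365 days, so 365 − 262 = 103 days remain in 2315.
Full years 2316–2354: 29 common + 10 leap = 29×365 + 10×366 = 14245 days.
Total: 103 + 14245 + 123 = 14471 days.
14471 mod 7 = 2, so 2 days after Sunday is Tuesday.

Tuesday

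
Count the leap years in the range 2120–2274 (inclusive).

Years divisible by 4: 2120, 2124, …, 2272 — 39 in all.
Of these, 2200 is divisible by 100 but not 400, so not leap.
Leap years: 39 − 1 = 38.

38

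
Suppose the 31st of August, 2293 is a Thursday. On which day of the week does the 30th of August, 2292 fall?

Tuesday

Count forward from the earlier date (August 30, 2292) to the later (August 31, 2293):
Day-of-year of August 30, 2292: 243.
Day-of-year of August 31, 2293: 243.
2292 has 366 days, so 366 − 243 = 123 days remain in 2292.
Total: 123 + 243 = 366 days.
366 mod 7 = 2, so 2 days before Thursday is Tuesday.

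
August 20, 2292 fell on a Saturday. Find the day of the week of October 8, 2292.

Saturday

August 2292: 31 − 20 = 11 days remain.
Then September (30): 30 days.
October 1–8, 2292: 8 days.
Total: 11 + 30 + 8 = 49 days.
49 is a multiple of 7, so October 8, 2292 falls on the same weekday: Saturday.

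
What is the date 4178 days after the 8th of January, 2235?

the 17th of June, 2246

Count 4178 days after January 8, 2235:
From January 8, 2235 to January 8, 2246: 11 years, of which 3 contain a Feb 29 — 8×365 + 3×366 = 4018 days.
January 2246: 31 − 8 = 23 days remain.
Then February 2246 (28), March (31), April (30), May (31): 28 + 31 + 30 + 31 = 120 days.
June 1–17, 2246: 17 days.
Residual: 160 days.
Total: 4178 days.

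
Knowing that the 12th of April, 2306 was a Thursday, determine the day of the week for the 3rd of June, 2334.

From April 12, 2306 to April 12, 2334: 28 years, of which 7 contain a Feb 29 — 21×365 + 7×366 = 10227 days.
April 2334: 30 − 12 = 18 days remain.
Then May (31): 31 days.
June 1–3, 2334: 3 days.
Residual: 52 days.
Total: 10279 days.
10279 mod 7 = 3, so 3 days after Thursday is Sunday.

Sunday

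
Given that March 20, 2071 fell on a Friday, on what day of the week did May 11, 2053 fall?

Count forward from the earlier date (May 11, 2053) to the later (March 20, 2071):
Day-of-year of May 11, 2053: 131.
Day-of-year of March 20, 2071: 79.
2053 has 365 days, so 365 − 131 = 234 days remain in 2053.
Full years 2054–2070: 13 common + 4 leap = 13×365 + 4×366 = 6209 days.
Total: 234 + 6209 + 79 = 6522 days.
6522 mod 7 = 5, so 5 days before Friday is Sunday.

Sunday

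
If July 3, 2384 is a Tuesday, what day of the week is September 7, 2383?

Count forward from the earlier date (September 7, 2383) to the later (July 3, 2384):
Day-of-year of September 7, 2383: 250.
Day-of-year of July 3, 2384: 185.
2383 has 365 days, so 365 − 250 = 115 days remain in 2383.
Total: 115 + 185 = 300 days.
300 mod 7 = 6, so 6 days before Tuesday is Wednesday.

Wednesday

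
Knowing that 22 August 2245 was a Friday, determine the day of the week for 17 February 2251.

August 22, 2245 → August 22, 2246: 365 days.
August 22, 2246 → August 22, 2247: 365 days.
August 22, 2247 → August 22, 2248: 366 days (2248 is a leap year).
August 22, 2248 → August 22, 2249: 365 days.
August 22, 2249 → August 22, 2250: 365 days.
August 2250: 31 − 22 = 9 days remain.
Then September (30), October (31), November (30), December (31), January (31): 30 + 31 + 30 + 31 + 31 = 153 days.
February 1–17, 2251: 17 days (2251 is not a leap year).
Residual: 179 days.
Total: 2005 days.
2005 mod 7 = 3, so 3 days after Friday is Monday.

Monday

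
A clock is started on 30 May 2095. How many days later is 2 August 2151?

20517

From May 30, 2095 to May 30, 2151: 56 years, of which 13 contain a Feb 29 — 43×365 + 13×366 = 20453 days.
(2100 is not a leap year (divisible by 100 but not 400).)
May 2151: 31 − 30 = 1 day remains.
Then June (30), July (31): 30 + 31 = 61 days.
August 1–2, 2151: 2 days.
Residual: 64 days.
Total: 20517 days.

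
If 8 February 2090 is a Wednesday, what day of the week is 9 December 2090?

Saturday

February 2090: 28 − 8 = 20 days remain (2090 is not a leap year, so February has 28 days).
Then 9 full months totalling 275 days.
December 1–9, 2090: 9 days.
Total: 20 + 275 + 9 = 304 days.
304 mod 7 = 3, so 3 days after Wednesday is Saturday.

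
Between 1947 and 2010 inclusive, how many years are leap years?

16

Years divisible by 4: 1948, 1952, …, 2008 — 16 in all.
2000 is divisible by 400, so still leap.
No century exceptions apply. Count: 16.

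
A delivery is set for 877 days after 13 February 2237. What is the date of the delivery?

10 July 2239

Count 877 days after February 13, 2237:
February 2237: 28 − 13 = 15 days remain (2237 is not a leap year, so February has 28 days).
Then 28 full months totalling 852 days.
July 1–10, 2239: 10 days.
Total: 15 + 852 + 10 = 877 days.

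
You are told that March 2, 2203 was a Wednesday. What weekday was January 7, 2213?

From March 2, 2203 to March 2, 2212: 9 years, of which 3 contain a Feb 29 — 6×365 + 3×366 = 3288 days.
March 2212: 31 − 2 = 29 days remain.
Then 9 full months totalling 275 days.
January 1–7, 2213: 7 days.
Residual: 311 days.
Total: 3599 days.
3599 mod 7 = 1, so 1 day after Wednesday is Thursday.

Thursday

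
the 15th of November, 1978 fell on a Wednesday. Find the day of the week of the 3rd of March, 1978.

Count forward from the earlier date (March 3, 1978) to the later (November 15, 1978):
March 1978: 31 − 3 = 28 days remain.
Then April (30), May (31), June (30), July (31), August (31), September (30), October (31): 30 + 31 + 30 + 31 + 31 + 30 + 31 = 214 days.
November 1–15, 1978: 15 days.
Total: 28 + 214 + 15 = 257 days.
257 mod 7 = 5, so 5 days before Wednesday is Friday.

Friday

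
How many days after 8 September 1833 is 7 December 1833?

90

September 1833: 30 − 8 = 22 days remain.
Then October (31), November (30): 31 + 30 = 61 days.
December 1–7, 1833: 7 days.
Total: 22 + 61 + 7 = 90 days.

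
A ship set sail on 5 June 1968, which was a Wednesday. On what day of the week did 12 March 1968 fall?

Count forward from the earlier date (March 12, 1968) to the later (June 5, 1968):
March 1968: 31 − 12 = 19 days remain.
Then April (30), May (31): 30 + 31 = 61 days.
June 1–5, 1968: 5 days.
Total: 19 + 61 + 5 = 85 days.
85 mod 7 = 1, so 1 day before Wednesday is Tuesday.

Tuesday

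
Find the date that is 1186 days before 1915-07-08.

1912-04-08

Count 1186 days before July 8, 1915:
April 8, 1912 → April 8, 1913: 365 days.
April 8, 1913 → April 8, 1914: 365 days.
April 8, 1914 → April 8, 1915: 365 days.
April 1915: 30 − 8 = 22 days remain.
Then May (31), June (30): 31 + 30 = 61 days.
July 1–8, 1915: 8 days.
Residual: 91 days.
Total: 1186 days.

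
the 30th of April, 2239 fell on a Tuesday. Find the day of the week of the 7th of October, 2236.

Friday

Count forward from the earlier date (October 7, 2236) to the later (April 30, 2239):
October 7, 2236 → October 7, 2237: 365 days.
October 7, 2237 → October 7, 2238: 365 days.
October 2238: 31 − 7 = 24 days remain.
Then November (30), December (31), January (31), February 2239 (28), March (31): 30 + 31 + 31 + 28 + 31 = 151 days.
April 1–30, 2239: 30 days.
Residual: 205 days.
Total: 935 days.
935 mod 7 = 4, so 4 days before Tuesday is Friday.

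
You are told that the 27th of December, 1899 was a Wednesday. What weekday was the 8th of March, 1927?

Day-of-year of December 27, 1899: 361.
Day-of-year of March 8, 1927: 67.
1899 has 365 days, so 365 − 361 = 4 days remain in 1899.
Full years 1900–1926: 21 common + 6 leap = 21×365 + 6×366 = 9861 days.
Total: 4 + 9861 + 67 = 9932 days.
9932 mod 7 = 6, so 6 days after Wednesday is Tuesday.

Tuesday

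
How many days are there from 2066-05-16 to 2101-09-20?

12910

Day-of-year of May 16, 2066: 136.
Day-of-year of September 20, 2101: 263.
2066 has 365 days, so 365 − 136 = 229 days remain in 2066.
Full years 2067–2100: 26 common + 8 leap = 26×365 + 8×366 = 12418 days.
Total: 229 + 12418 + 263 = 12910 days.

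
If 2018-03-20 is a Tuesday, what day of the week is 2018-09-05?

Wednesday

March 2018: 31 − 20 = 11 days remain.
Then April (30), May (31), June (30), July (31), August (31): 30 + 31 + 30 + 31 + 31 = 153 days.
September 1–5, 2018: 5 days.
Total: 11 + 153 + 5 = 169 days.
169 mod 7 = 1, so 1 day after Tuesday is Wednesday.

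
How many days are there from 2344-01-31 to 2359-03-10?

From January 31, 2344 to January 31, 2359: 15 years, of which 4 contain a Feb 29 — 11×365 + 4×366 = 5479 days.
January 2359: 31 − 31 = 0 days remain.
Then February 2359 (28): 28 days.
March 1–10, 2359: 10 days.
Residual: 38 days.
Total: 5517 days.

5517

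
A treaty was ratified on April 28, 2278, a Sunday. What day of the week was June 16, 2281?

Day-of-year of April 28, 2278: 118.
Day-of-year of June 16, 2281: 167.
2278 has 365 days, so 365 − 118 = 247 days remain in 2278.
Full years: 2279: 365; 2280: 366. Sum = 731.
Total: 247 + 731 + 167 = 1145 days.
1145 mod 7 = 4, so 4 days after Sunday is Thursday.

Thursday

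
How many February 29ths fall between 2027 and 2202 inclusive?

42

Years divisible by 4: 2028, 2032, …, 2200 — 44 in all.
Of these, 2100, 2200 are divisible by 100 but not 400, so not leap.
Leap years: 44 − 2 = 42.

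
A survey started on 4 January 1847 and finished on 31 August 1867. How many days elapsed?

7544

From January 4, 1847 to January 4, 1867: 20 years, of which 5 contain a Feb 29 — 15×365 + 5×366 = 7305 days.
January 1867: 31 − 4 = 27 days remain.
Then February 1867 (28), March (31), April (30), May (31), June (30), July (31): 28 + 31 + 30 + 31 + 30 + 31 = 181 days.
August 1–31, 1867: 31 days.
Residual: 239 days.
Total: 7544 days.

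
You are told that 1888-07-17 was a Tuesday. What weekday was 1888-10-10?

July 1888: 31 − 17 = 14 days remain.
Then August (31), September (30): 31 + 30 = 61 days.
October 1–10, 1888: 10 days.
Total: 14 + 61 + 10 = 85 days.
85 mod 7 = 1, so 1 day after Tuesday is Wednesday.

Wednesday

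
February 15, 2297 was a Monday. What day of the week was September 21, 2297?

Tuesday

February 2297: 28 − 15 = 13 days remain (2297 is not a leap year, so February has 28 days).
Then March (31), April (30), May (31), June (30), July (31), August (31): 31 + 30 + 31 + 30 + 31 + 31 = 184 days.
September 1–21, 2297: 21 days.
Total: 13 + 184 + 21 = 218 days.
218 mod 7 = 1, so 1 day after Monday is Tuesday.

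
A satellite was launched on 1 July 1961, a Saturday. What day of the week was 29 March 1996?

Day-of-year of July 1, 1961: 182.
Day-of-year of March 29, 1996: 89.
1961 has 365 days, so 365 − 182 = 183 days remain in 1961.
Full years 1962–1995: 26 common + 8 leap = 26×365 + 8×366 = 12418 days.
Total: 183 + 12418 + 89 = 12690 days.
12690 mod 7 = 6, so 6 days after Saturday is Friday.

Friday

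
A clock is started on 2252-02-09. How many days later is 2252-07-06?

148

February 2252: 29 − 9 = 20 days remain (2252 is a leap year, so February has 29 days).
Then March (31), April (30), May (31), June (30): 31 + 30 + 31 + 30 = 122 days.
July 1–6, 2252: 6 days.
Total: 20 + 122 + 6 = 148 days.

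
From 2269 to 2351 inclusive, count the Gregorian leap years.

19

Years divisible by 4: 2272, 2276, …, 2348 — 20 in all.
Of these, 2300 is divisible by 100 but not 400, so not leap.
Leap years: 20 − 1 = 19.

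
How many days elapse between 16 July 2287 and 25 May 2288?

July 2287: 31 − 16 = 15 days remain.
Then 9 full months totalling 274 days.
May 1–25, 2288: 25 days.
Total: 15 + 274 + 25 = 314 days.

314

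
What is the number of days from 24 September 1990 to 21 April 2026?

Day-of-year of September 24, 1990: 267.
Day-of-year of April 21, 2026: 111.
1990 has 365 days, so 365 − 267 = 98 days remain in 1990.
Full years 1991–2025: 26 common + 9 leap = 26×365 + 9×366 = 12784 days.
Total: 98 + 12784 + 111 = 12993 days.

12993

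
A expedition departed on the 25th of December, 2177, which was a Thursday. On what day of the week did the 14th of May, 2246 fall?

Thursday

From December 25, 2177 to December 25, 2245: 68 years, of which 16 contain a Feb 29 — 52×365 + 16×366 = 24836 days.
(2200 is not a leap year (divisible by 100 but not 400).)
December 2245: 31 − 25 = 6 days remain.
Then January (31), February 2246 (28), March (31), April (30): 31 + 28 + 31 + 30 = 120 days.
May 1–14, 2246: 14 days.
Residual: 140 days.
Total: 24976 days.
24976 is a multiple of 7, so the 14th of May, 2246 falls on the same weekday: Thursday.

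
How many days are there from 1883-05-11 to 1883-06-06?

26

May 1883: 31 − 11 = 20 days remain.
June 1–6, 1883: 6 days.
Total: 20 + 6 = 26 days.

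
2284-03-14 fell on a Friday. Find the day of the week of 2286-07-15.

Thursday

March 14, 2284 → March 14, 2285: 365 days.
March 14, 2285 → March 14, 2286: 365 days.
March 2286: 31 − 14 = 17 days remain.
Then April (30), May (31), June (30): 30 + 31 + 30 = 91 days.
July 1–15, 2286: 15 days.
Residual: 123 days.
Total: 853 days.
853 mod 7 = 6, so 6 days after Friday is Thursday.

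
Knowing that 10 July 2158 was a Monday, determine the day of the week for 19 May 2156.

Wednesday

Count forward from the earlier date (May 19, 2156) to the later (July 10, 2158):
May 19, 2156 → May 19, 2157: 365 days.
May 19, 2157 → May 19, 2158: 365 days.
May 2158: 31 − 19 = 12 days remain.
Then June (30): 30 days.
July 1–10, 2158: 10 days.
Residual: 52 days.
Total: 782 days.
782 mod 7 = 5, so 5 days before Monday is Wednesday.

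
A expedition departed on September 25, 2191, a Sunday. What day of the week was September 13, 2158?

Wednesday

Count forward from the earlier date (September 13, 2158) to the later (September 25, 2191):
From September 13, 2158 to September 13, 2191: 33 years, of which 8 contain a Feb 29 — 25×365 + 8×366 = 12053 days.
Within September 2191: 25 − 13 = 12 days.
Total: 12065 days.
12065 mod 7 = 4, so 4 days before Sunday is Wednesday.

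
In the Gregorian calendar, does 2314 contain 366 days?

2314 is not a leap year.

No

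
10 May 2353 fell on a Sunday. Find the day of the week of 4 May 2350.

Count forward from the earlier date (May 4, 2350) to the later (May 10, 2353):
Day-of-year of May 4, 2350: 124.
Day-of-year of May 10, 2353: 130.
2350 has 365 days, so 365 − 124 = 241 days remain in 2350.
Full years: 2351: 365; 2352: 366. Sum = 731.
Total: 241 + 731 + 130 = 1102 days.
1102 mod 7 = 3, so 3 days before Sunday is Thursday.

Thursday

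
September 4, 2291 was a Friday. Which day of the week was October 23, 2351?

From September 4, 2291 to September 4, 2351: 60 years, of which 14 contain a Feb 29 — 46×365 + 14×366 = 21914 days.
(2300 is not a leap year (divisible by 100 but not 400).)
September 2351: 30 − 4 = 26 days remain.
October 1–23, 2351: 23 days.
Residual: 49 days.
Total: 21963 days.
21963 mod 7 = 4, so 4 days after Friday is Tuesday.

Tuesday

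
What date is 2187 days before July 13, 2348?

July 18, 2342

Count 2187 days before July 13, 2348:
July 18, 2342 → July 18, 2343: 365 days.
July 18, 2343 → July 18, 2344: 366 days (2344 is a leap year).
July 18, 2344 → July 18, 2345: 365 days.
July 18, 2345 → July 18, 2346: 365 days.
July 18, 2346 → July 18, 2347: 365 days.
July 2347: 31 − 18 = 13 days remain.
Then 11 full months totalling 335 days.
July 1–13, 2348: 13 days.
Residual: 361 days.
Total: 2187 days.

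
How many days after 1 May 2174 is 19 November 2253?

29056

Day-of-year of May 1, 2174: 121.
Day-of-year of November 19, 2253: 323.
2174 has 365 days, so 365 − 121 = 244 days remain in 2174.
Full years 2175–2252: 59 common + 19 leap = 59×365 + 19×366 = 28489 days.
Total: 244 + 28489 + 323 = 29056 days.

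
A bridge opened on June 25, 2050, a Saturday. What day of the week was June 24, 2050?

Count forward from the earlier date (June 24, 2050) to the later (June 25, 2050):
Within June 2050: 25 − 24 = 1 day.
1 mod 7 = 1, so 1 day before Saturday is Friday.

Friday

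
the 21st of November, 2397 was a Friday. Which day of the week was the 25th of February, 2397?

Count forward from the earlier date (February 25, 2397) to the later (November 21, 2397):
February 2397: 28 − 25 = 3 days remain (2397 is not a leap year, so February has 28 days).
Then March (31), April (30), May (31), June (30), July (31), August (31), September (30), October (31): 31 + 30 + 31 + 30 + 31 + 31 + 30 + 31 = 245 days.
November 1–21, 2397: 21 days.
Total: 3 + 245 + 21 = 269 days.
269 mod 7 = 3, so 3 days before Friday is Tuesday.

Tuesday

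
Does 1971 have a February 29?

1971 is not a leap year.

No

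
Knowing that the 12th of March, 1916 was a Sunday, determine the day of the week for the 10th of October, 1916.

Tuesday

March 1916: 31 − 12 = 19 days remain.
Then April (30), May (31), June (30), July (31), August (31), September (30): 30 + 31 + 30 + 31 + 31 + 30 = 183 days.
October 1–10, 1916: 10 days.
Total: 19 + 183 + 10 = 212 days.
212 mod 7 = 2, so 2 days after Sunday is Tuesday.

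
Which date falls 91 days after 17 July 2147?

16 October 2147

Count 91 days after July 17, 2147:
July 2147: 31 − 17 = 14 days remain.
Then August (31), September (30): 31 + 30 = 61 days.
October 1–16, 2147: 16 days.
Total: 14 + 61 + 16 = 91 days.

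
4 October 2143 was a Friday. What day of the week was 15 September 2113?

Friday

Count forward from the earlier date (September 15, 2113) to the later (October 4, 2143):
Day-of-year of September 15, 2113: 258.
Day-of-year of October 4, 2143: 277.
2113 has 365 days, so 365 − 258 = 107 days remain in 2113.
Full years 2114–2142: 22 common + 7 leap = 22×365 + 7×366 = 10592 days.
Total: 107 + 10592 + 277 = 10976 days.
10976 is a multiple of 7, so 15 September 2113 falls on the same weekday: Friday.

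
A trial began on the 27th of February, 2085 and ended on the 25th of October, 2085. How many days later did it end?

February 2085: 28 − 27 = 1 day remains (2085 is not a leap year, so February has 28 days).
Then March (31), April (30), May (31), June (30), July (31), August (31), September (30): 31 + 30 + 31 + 30 + 31 + 31 + 30 = 214 days.
October 1–25, 2085: 25 days.
Total: 1 + 214 + 25 = 240 days.

240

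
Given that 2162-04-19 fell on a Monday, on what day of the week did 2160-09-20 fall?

Count forward from the earlier date (September 20, 2160) to the later (April 19, 2162):
September 20, 2160 → September 20, 2161: 365 days.
September 2161: 30 − 20 = 10 days remain.
Then October (31), November (30), December (31), January (31), February 2162 (28), March (31): 31 + 30 + 31 + 31 + 28 + 31 = 182 days.
April 1–19, 2162: 19 days.
Residual: 211 days.
Total: 576 days.
576 mod 7 = 2, so 2 days before Monday is Saturday.

Saturday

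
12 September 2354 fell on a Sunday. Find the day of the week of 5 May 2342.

Tuesday

Count forward from the earlier date (May 5, 2342) to the later (September 12, 2354):
From May 5, 2342 to May 5, 2354: 12 years, of which 3 contain a Feb 29 — 9×365 + 3×366 = 4383 days.
May 2354: 31 − 5 = 26 days remain.
Then June (30), July (31), August (31): 30 + 31 + 31 = 92 days.
September 1–12, 2354: 12 days.
Residual: 130 days.
Total: 4513 days.
4513 mod 7 = 5, so 5 days before Sunday is Tuesday.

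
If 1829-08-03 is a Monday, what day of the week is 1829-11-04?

Wednesday

August 1829: 31 − 3 = 28 days remain.
Then September (30), October (31): 30 + 31 = 61 days.
November 1–4, 1829: 4 days.
Total: 28 + 61 + 4 = 93 days.
93 mod 7 = 2, so 2 days after Monday is Wednesday.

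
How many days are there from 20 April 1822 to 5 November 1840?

6774

From April 20, 1822 to April 20, 1840: 18 years, of which 5 contain a Feb 29 — 13×365 + 5×366 = 6575 days.
April 1840: 30 − 20 = 10 days remain.
Then May (31), June (30), July (31), August (31), September (30), October (31): 31 + 30 + 31 + 31 + 30 + 31 = 184 days.
November 1–5, 1840: 5 days.
Residual: 199 days.
Total: 6774 days.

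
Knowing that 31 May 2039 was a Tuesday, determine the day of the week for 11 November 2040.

Sunday

May 31, 2039 → May 31, 2040: 366 days (2040 is a leap year).
May 2040: 31 − 31 = 0 days remain.
Then June (30), July (31), August (31), September (30), October (31): 30 + 31 + 31 + 30 + 31 = 153 days.
November 1–11, 2040: 11 days.
Residual: 164 days.
Total: 530 days.
530 mod 7 = 5, so 5 days after Tuesday is Sunday.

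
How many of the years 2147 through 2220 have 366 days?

18

Years divisible by 4: 2148, 2152, …, 2220 — 19 in all.
Of these, 2200 is divisible by 100 but not 400, so not leap.
Leap years: 19 − 1 = 18.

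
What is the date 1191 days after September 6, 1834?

December 10, 1837

Count 1191 days after September 6, 1834:
September 6, 1834 → September 6, 1835: 365 days.
September 6, 1835 → September 6, 1836: 366 days (1836 is a leap year).
September 6, 1836 → September 6, 1837: 365 days.
September 1837: 30 − 6 = 24 days remain.
Then October (31), November (30): 31 + 30 = 61 days.
December 1–10, 1837: 10 days.
Residual: 95 days.
Total: 1191 days.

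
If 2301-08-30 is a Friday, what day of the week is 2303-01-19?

Day-of-year of August 30, 2301: 242.
Day-of-year of January 19, 2303: 19.
2301 has 365 days, so 365 − 242 = 123 days remain in 2301.
Full years: 2302: 365. Sum = 365.
Total: 123 + 365 + 19 = 507 days.
507 mod 7 = 3, so 3 days after Friday is Monday.

Monday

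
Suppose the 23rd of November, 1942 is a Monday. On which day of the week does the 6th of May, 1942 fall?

Count forward from the earlier date (May 6, 1942) to the later (November 23, 1942):
May 1942: 31 − 6 = 25 days remain.
Then June (30), July (31), August (31), September (30), October (31): 30 + 31 + 31 + 30 + 31 = 153 days.
November 1–23, 1942: 23 days.
Total: 25 + 153 + 23 = 201 days.
201 mod 7 = 5, so 5 days before Monday is Wednesday.

Wednesday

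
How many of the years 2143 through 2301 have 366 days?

Years divisible by 4: 2144, 2148, …, 2300 — 40 in all.
Of these, 2200, 2300 are divisible by 100 but not 400, so not leap.
Leap years: 40 − 2 = 38.

38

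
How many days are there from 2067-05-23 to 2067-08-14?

May 2067: 31 − 23 = 8 days remain.
Then June (30), July (31): 30 + 31 = 61 days.
August 1–14, 2067: 14 days.
Total: 8 + 61 + 14 = 83 days.

83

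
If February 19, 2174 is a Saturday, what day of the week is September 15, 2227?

Saturday

From February 19, 2174 to February 19, 2227: 53 years, of which 12 contain a Feb 29 — 41×365 + 12×366 = 19357 days.
(2200 is not a leap year (divisible by 100 but not 400).)
February 2227: 28 − 19 = 9 days remain (2227 is not a leap year, so February has 28 days).
Then March (31), April (30), May (31), June (30), July (31), August (31): 31 + 30 + 31 + 30 + 31 + 31 = 184 days.
September 1–15, 2227: 15 days.
Residual: 208 days.
Total: 19565 days.
19565 is a multiple of 7, so September 15, 2227 falls on the same weekday: Saturday.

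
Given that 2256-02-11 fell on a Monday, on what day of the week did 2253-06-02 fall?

Count forward from the earlier date (June 2, 2253) to the later (February 11, 2256):
Day-of-year of June 2, 2253: 153.
Day-of-year of February 11, 2256: 42.
2253 has 365 days, so 365 − 153 = 212 days remain in 2253.
Full years: 2254: 365; 2255: 365. Sum = 730.
Total: 212 + 730 + 42 = 984 days.
984 mod 7 = 4, so 4 days before Monday is Thursday.

Thursday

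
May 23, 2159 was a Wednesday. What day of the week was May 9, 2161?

Day-of-year of May 23, 2159: 143.
Day-of-year of May 9, 2161: 129.
2159 has 365 days, so 365 − 143 = 222 days remain in 2159.
Full years: 2160: 366. Sum = 366.
Total: 222 + 366 + 129 = 717 days.
717 mod 7 = 3, so 3 days after Wednesday is Saturday.

Saturday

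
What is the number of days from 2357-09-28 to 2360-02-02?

Day-of-year of September 28, 2357: 271.
Day-of-year of February 2, 2360: 33.
2357 has 365 days, so 365 − 271 = 94 days remain in 2357.
Full years: 2358: 365; 2359: 365. Sum = 730.
Total: 94 + 730 + 33 = 857 days.

857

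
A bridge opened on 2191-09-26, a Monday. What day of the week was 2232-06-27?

Wednesday

Day-of-year of September 26, 2191: 269.
Day-of-year of June 27, 2232: 179.
2191 has 365 days, so 365 − 269 = 96 days remain in 2191.
Full years 2192–2231: 31 common + 9 leap = 31×365 + 9×366 = 14609 days.
Total: 96 + 14609 + 179 = 14884 days.
14884 mod 7 = 2, so 2 days after Monday is Wednesday.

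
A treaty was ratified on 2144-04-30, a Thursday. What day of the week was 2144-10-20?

Tuesday

April 2144: 30 − 30 = 0 days remain.
Then May (31), June (30), July (31), August (31), September (30): 31 + 30 + 31 + 31 + 30 = 153 days.
October 1–20, 2144: 20 days.
Total: 0 + 153 + 20 = 173 days.
173 mod 7 = 5, so 5 days after Thursday is Tuesday.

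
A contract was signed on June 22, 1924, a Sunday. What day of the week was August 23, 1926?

Monday

Day-of-year of June 22, 1924: 174.
Day-of-year of August 23, 1926: 235.
1924 has 366 days, so 366 − 174 = 192 days remain in 1924.
Full years: 1925: 365. Sum = 365.
Total: 192 + 365 + 235 = 792 days.
792 mod 7 = 1, so 1 day after Sunday is Monday.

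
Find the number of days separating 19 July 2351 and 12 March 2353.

Day-of-year of July 19, 2351: 200.
Day-of-year of March 12, 2353: 71.
2351 has 365 days, so 365 − 200 = 165 days remain in 2351.
Full years: 2352: 366. Sum = 366.
Total: 165 + 366 + 71 = 602 days.

602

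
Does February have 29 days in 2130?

No

2130 is not a leap year.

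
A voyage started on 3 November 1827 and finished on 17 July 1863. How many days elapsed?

From November 3, 1827 to November 3, 1862: 35 years, of which 9 contain a Feb 29 — 26×365 + 9×366 = 12784 days.
November 1862: 30 − 3 = 27 days remain.
Then December (31), January (31), February 1863 (28), March (31), April (30), May (31), June (30): 31 + 31 + 28 + 31 + 30 + 31 + 30 = 212 days.
July 1–17, 1863: 17 days.
Residual: 256 days.
Total: 13040 days.

13040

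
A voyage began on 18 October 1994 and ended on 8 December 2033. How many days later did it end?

14296

From October 18, 1994 to October 18, 2033: 39 years, of which 10 contain a Feb 29 — 29×365 + 10×366 = 14245 days.
(2000 is a leap year (divisible by 400).)
October 2033: 31 − 18 = 13 days remain.
Then November (30): 30 days.
December 1–8, 2033: 8 days.
Residual: 51 days.
Total: 14296 days.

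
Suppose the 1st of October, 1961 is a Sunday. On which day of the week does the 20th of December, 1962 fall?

October 1, 1961 → October 1, 1962: 365 days.
October 1962: 31 − 1 = 30 days remain.
Then November (30): 30 days.
December 1–20, 1962: 20 days.
Residual: 80 days.
Total: 445 days.
445 mod 7 = 4, so 4 days after Sunday is Thursday.

Thursday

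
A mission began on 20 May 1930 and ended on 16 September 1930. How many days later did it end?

119

May 1930: 31 − 20 = 11 days remain.
Then June (30), July (31), August (31): 30 + 31 + 31 = 92 days.
September 1–16, 1930: 16 days.
Total: 11 + 92 + 16 = 119 days.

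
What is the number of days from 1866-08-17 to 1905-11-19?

Day-of-year of August 17, 1866: 229.
Day-of-year of November 19, 1905: 323.
1866 has 365 days, so 365 − 229 = 136 days remain in 1866.
Full years 1867–1904: 29 common + 9 leap = 29×365 + 9×366 = 13879 days.
Total: 136 + 13879 + 323 = 14338 days.

14338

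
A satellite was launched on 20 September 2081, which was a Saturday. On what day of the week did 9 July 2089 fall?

Saturday

Day-of-year of September 20, 2081: 263.
Day-of-year of July 9, 2089: 190.
2081 has 365 days, so 365 − 263 = 102 days remain in 2081.
Full years 2082–2088: 5 common + 2 leap = 5×365 + 2×366 = 2557 days.
Total: 102 + 2557 + 190 = 2849 days.
2849 is a multiple of 7, so 9 July 2089 falls on the same weekday: Saturday.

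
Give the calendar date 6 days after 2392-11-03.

2392-11-09

Count 6 days after November 3, 2392:
Within November 2392: 9 − 3 = 6 days.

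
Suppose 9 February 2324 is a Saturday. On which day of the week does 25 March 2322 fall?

Saturday

Count forward from the earlier date (March 25, 2322) to the later (February 9, 2324):
March 25, 2322 → March 25, 2323: 365 days.
March 2323: 31 − 25 = 6 days remain.
Then 10 full months totalling 306 days.
February 1–9, 2324: 9 days (2324 is a leap year).
Residual: 321 days.
Total: 686 days.
686 is a multiple of 7, so 25 March 2322 falls on the same weekday: Saturday.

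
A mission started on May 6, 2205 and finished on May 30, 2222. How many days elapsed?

6233

From May 6, 2205 to May 6, 2222: 17 years, of which 4 contain a Feb 29 — 13×365 + 4×366 = 6209 days.
Within May 2222: 30 − 6 = 24 days.
Total: 6233 days.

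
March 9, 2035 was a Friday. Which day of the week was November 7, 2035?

Wednesday

March 2035: 31 − 9 = 22 days remain.
Then April (30), May (31), June (30), July (31), August (31), September (30), October (31): 30 + 31 + 30 + 31 + 31 + 30 + 31 = 214 days.
November 1–7, 2035: 7 days.
Total: 22 + 214 + 7 = 243 days.
243 mod 7 = 5, so 5 days after Friday is Wednesday.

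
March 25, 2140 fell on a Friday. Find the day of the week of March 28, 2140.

Monday

Within March 2140: 28 − 25 = 3 days.
3 mod 7 = 3, so 3 days after Friday is Monday.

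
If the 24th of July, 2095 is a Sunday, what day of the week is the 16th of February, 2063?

Friday

Count forward from the earlier date (February 16, 2063) to the later (July 24, 2095):
From February 16, 2063 to February 16, 2095: 32 years, of which 8 contain a Feb 29 — 24×365 + 8×366 = 11688 days.
February 2095: 28 − 16 = 12 days remain (2095 is not a leap year, so February has 28 days).
Then March (31), April (30), May (31), June (30): 31 + 30 + 31 + 30 = 122 days.
July 1–24, 2095: 24 days.
Residual: 158 days.
Total: 11846 days.
11846 mod 7 = 2, so 2 days before Sunday is Friday.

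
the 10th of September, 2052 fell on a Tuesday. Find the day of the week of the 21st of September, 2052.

Saturday

Within September 2052: 21 − 10 = 11 days.
11 mod 7 = 4, so 4 days after Tuesday is Saturday.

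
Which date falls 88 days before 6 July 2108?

9 April 2108

Count 88 days before July 6, 2108:
April 2108: 30 − 9 = 21 days remain.
Then May (31), June (30): 31 + 30 = 61 days.
July 1–6, 2108: 6 days.
Total: 21 + 61 + 6 = 88 days.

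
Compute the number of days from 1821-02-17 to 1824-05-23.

Day-of-year of February 17, 1821: 48.
Day-of-year of May 23, 1824: 144.
1821 has 365 days, so 365 − 48 = 317 days remain in 1821.
Full years: 1822: 365; 1823: 365. Sum = 730.
Total: 317 + 730 + 144 = 1191 days.

1191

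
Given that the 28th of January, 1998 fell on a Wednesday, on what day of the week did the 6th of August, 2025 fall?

Wednesday

Day-of-year of January 28, 1998: 28.
Day-of-year of August 6, 2025: 218.
1998 has 365 days, so 365 − 28 = 337 days remain in 1998.
Full years 1999–2024: 19 common + 7 leap = 19×365 + 7×366 = 9497 days.
Total: 337 + 9497 + 218 = 10052 days.
10052 is a multiple of 7, so the 6th of August, 2025 falls on the same weekday: Wednesday.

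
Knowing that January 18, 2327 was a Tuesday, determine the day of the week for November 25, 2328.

Sunday

Day-of-year of January 18, 2327: 18.
Day-of-year of November 25, 2328: 330.
2327 has 365 days, so 365 − 18 = 347 days remain in 2327.
Total: 347 + 330 = 677 days.
677 mod 7 = 5, so 5 days after Tuesday is Sunday.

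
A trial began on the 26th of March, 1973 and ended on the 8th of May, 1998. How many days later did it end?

9174

From March 26, 1973 to March 26, 1998: 25 years, of which 6 contain a Feb 29 — 19×365 + 6×366 = 9131 days.
March 1998: 31 − 26 = 5 days remain.
Then April (30): 30 days.
May 1–8, 1998: 8 days.
Residual: 43 days.
Total: 9174 days.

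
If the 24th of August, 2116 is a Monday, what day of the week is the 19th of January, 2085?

Count forward from the earlier date (January 19, 2085) to the later (August 24, 2116):
From January 19, 2085 to January 19, 2116: 31 years, of which 6 contain a Feb 29 — 25×365 + 6×366 = 11321 days.
(2100 is not a leap year (divisible by 100 but not 400).)
January 2116: 31 − 19 = 12 days remain.
Then February 2116 (29), March (31), April (30), May (31), June (30), July (31): 29 + 31 + 30 + 31 + 30 + 31 = 182 days.
August 1–24, 2116: 24 days.
Residual: 218 days.
Total: 11539 days.
11539 mod 7 = 3, so 3 days before Monday is Friday.

Friday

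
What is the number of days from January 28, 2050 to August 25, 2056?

January 28, 2050 → January 28, 2051: 365 days.
January 28, 2051 → January 28, 2052: 365 days.
January 28, 2052 → January 28, 2053: 366 days (2052 is a leap year).
January 28, 2053 → January 28, 2054: 365 days.
January 28, 2054 → January 28, 2055: 365 days.
January 28, 2055 → January 28, 2056: 365 days.
January 2056: 31 − 28 = 3 days remain.
Then February 2056 (29), March (31), April (30), May (31), June (30), July (31): 29 + 31 + 30 + 31 + 30 + 31 = 182 days.
August 1–25, 2056: 25 days.
Residual: 210 days.
Total: 2401 days.

2401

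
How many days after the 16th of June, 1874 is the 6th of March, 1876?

June 16, 1874 → June 16, 1875: 365 days.
June 1875: 30 − 16 = 14 days remain.
Then July (31), August (31), September (30), October (31), November (30), December (31), January (31), February 1876 (29): 31 + 31 + 30 + 31 + 30 + 31 + 31 + 29 = 244 days.
March 1–6, 1876: 6 days.
Residual: 264 days.
Total: 629 days.

629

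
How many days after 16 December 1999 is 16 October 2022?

8340

From December 16, 1999 to December 16, 2021: 22 years, of which 6 contain a Feb 29 — 16×365 + 6×366 = 8036 days.
(2000 is a leap year (divisible by 400).)
December 2021: 31 − 16 = 15 days remain.
Then 9 full months totalling 273 days.
October 1–16, 2022: 16 days.
Residual: 304 days.
Total: 8340 days.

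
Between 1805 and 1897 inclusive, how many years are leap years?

23

Years divisible by 4: 1808, 1812, …, 1896 — 23 in all.
No century exceptions apply. Count: 23.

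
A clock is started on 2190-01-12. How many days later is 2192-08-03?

January 12, 2190 → January 12, 2191: 365 days.
January 12, 2191 → January 12, 2192: 365 days.
January 2192: 31 − 12 = 19 days remain.
Then February 2192 (29), March (31), April (30), May (31), June (30), July (31): 29 + 31 + 30 + 31 + 30 + 31 = 182 days.
August 1–3, 2192: 3 days.
Residual: 204 days.
Total: 934 days.

934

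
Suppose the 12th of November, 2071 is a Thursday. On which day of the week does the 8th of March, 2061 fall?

Count forward from the earlier date (March 8, 2061) to the later (November 12, 2071):
From March 8, 2061 to March 8, 2071: 10 years, of which 2 contain a Feb 29 — 8×365 + 2×366 = 3652 days.
March 2071: 31 − 8 = 23 days remain.
Then April (30), May (31), June (30), July (31), August (31), September (30), October (31): 30 + 31 + 30 + 31 + 31 + 30 + 31 = 214 days.
November 1–12, 2071: 12 days.
Residual: 249 days.
Total: 3901 days.
3901 mod 7 = 2, so 2 days before Thursday is Tuesday.

Tuesday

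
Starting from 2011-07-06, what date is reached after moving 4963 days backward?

1997-12-03

Count 4963 days before July 6, 2011:
From December 3, 1997 to December 3, 2010: 13 years, of which 3 contain a Feb 29 — 10×365 + 3×366 = 4748 days.
(2000 is a leap year (divisible by 400).)
December 2010: 31 − 3 = 28 days remain.
Then January (31), February 2011 (28), March (31), April (30), May (31), June (30): 31 + 28 + 31 + 30 + 31 + 30 = 181 days.
July 1–6, 2011: 6 days.
Residual: 215 days.
Total: 4963 days.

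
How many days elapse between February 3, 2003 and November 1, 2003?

271

February 2003: 28 − 3 = 25 days remain (2003 is not a leap year, so February has 28 days).
Then March (31), April (30), May (31), June (30), July (31), August (31), September (30), October (31): 31 + 30 + 31 + 30 + 31 + 31 + 30 + 31 = 245 days.
November 1, 2003: 1 day.
Total: 25 + 245 + 1 = 271 days.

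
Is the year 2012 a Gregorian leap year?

Yes

2012 is a leap year.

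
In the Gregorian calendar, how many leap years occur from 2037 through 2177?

34

Years divisible by 4: 2040, 2044, …, 2176 — 35 in all.
Of these, 2100 is divisible by 100 but not 400, so not leap.
Leap years: 35 − 1 = 34.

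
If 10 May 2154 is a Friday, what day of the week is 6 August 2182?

Day-of-year of May 10, 2154: 130.
Day-of-year of August 6, 2182: 218.
2154 has 365 days, so 365 − 130 = 235 days remain in 2154.
Full years 2155–2181: 20 common + 7 leap = 20×365 + 7×366 = 9862 days.
Total: 235 + 9862 + 218 = 10315 days.
10315 mod 7 = 4, so 4 days after Friday is Tuesday.

Tuesday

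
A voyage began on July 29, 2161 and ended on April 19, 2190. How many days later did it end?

10491

From July 29, 2161 to July 29, 2189: 28 years, of which 7 contain a Feb 29 — 21×365 + 7×366 = 10227 days.
July 2189: 31 − 29 = 2 days remain.
Then August (31), September (30), October (31), November (30), December (31), January (31), February 2190 (28), March (31): 31 + 30 + 31 + 30 + 31 + 31 + 28 + 31 = 243 days.
April 1–19, 2190: 19 days.
Residual: 264 days.
Total: 10491 days.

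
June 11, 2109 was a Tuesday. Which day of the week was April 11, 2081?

Count forward from the earlier date (April 11, 2081) to the later (June 11, 2109):
From April 11, 2081 to April 11, 2109: 28 years, of which 6 contain a Feb 29 — 22×365 + 6×366 = 10226 days.
(2100 is not a leap year (divisible by 100 but not 400).)
April 2109: 30 − 11 = 19 days remain.
Then May (31): 31 days.
June 1–11, 2109: 11 days.
Residual: 61 days.
Total: 10287 days.
10287 mod 7 = 4, so 4 days before Tuesday is Friday.

Friday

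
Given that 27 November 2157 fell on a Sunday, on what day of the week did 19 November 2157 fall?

Saturday

Count forward from the earlier date (November 19, 2157) to the later (November 27, 2157):
Within November 2157: 27 − 19 = 8 days.
8 mod 7 = 1, so 1 day before Sunday is Saturday.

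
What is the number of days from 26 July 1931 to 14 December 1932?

507

July 26, 1931 → July 26, 1932: 366 days (1932 is a leap year).
July 1932: 31 − 26 = 5 days remain.
Then August (31), September (30), October (31), November (30): 31 + 30 + 31 + 30 = 122 days.
December 1–14, 1932: 14 days.
Residual: 141 days.
Total: 507 days.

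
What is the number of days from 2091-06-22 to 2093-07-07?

June 2091: 30 − 22 = 8 days remain.
Then 24 full months totalling 731 days.
July 1–7, 2093: 7 days.
Total: 8 + 731 + 7 = 746 days.

746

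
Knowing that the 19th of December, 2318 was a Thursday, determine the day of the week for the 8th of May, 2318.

Count forward from the earlier date (May 8, 2318) to the later (December 19, 2318):
May 2318: 31 − 8 = 23 days remain.
Then June (30), July (31), August (31), September (30), October (31), November (30): 30 + 31 + 31 + 30 + 31 + 30 = 183 days.
December 1–19, 2318: 19 days.
Total: 23 + 183 + 19 = 225 days.
225 mod 7 = 1, so 1 day before Thursday is Wednesday.

Wednesday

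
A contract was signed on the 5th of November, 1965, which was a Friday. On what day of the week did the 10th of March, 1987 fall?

Tuesday

From November 5, 1965 to November 5, 1986: 21 years, of which 5 contain a Feb 29 — 16×365 + 5×366 = 7670 days.
November 1986: 30 − 5 = 25 days remain.
Then December (31), January (31), February 1987 (28): 31 + 31 + 28 = 90 days.
March 1–10, 1987: 10 days.
Residual: 125 days.
Total: 7795 days.
7795 mod 7 = 4, so 4 days after Friday is Tuesday.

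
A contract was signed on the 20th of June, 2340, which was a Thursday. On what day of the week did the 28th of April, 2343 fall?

June 20, 2340 → June 20, 2341: 365 days.
June 20, 2341 → June 20, 2342: 365 days.
June 2342: 30 − 20 = 10 days remain.
Then 9 full months totalling 274 days.
April 1–28, 2343: 28 days.
Residual: 312 days.
Total: 1042 days.
1042 mod 7 = 6, so 6 days after Thursday is Wednesday.

Wednesday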